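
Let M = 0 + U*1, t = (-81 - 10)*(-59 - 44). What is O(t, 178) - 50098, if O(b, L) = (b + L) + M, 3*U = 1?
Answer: -121640/3 ≈ -40547.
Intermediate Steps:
U = ⅓ (U = (⅓)*1 = ⅓ ≈ 0.33333)
t = 9373 (t = -91*(-103) = 9373)
M = ⅓ (M = 0 + (⅓)*1 = 0 + ⅓ = ⅓ ≈ 0.33333)
O(b, L) = ⅓ + L + b (O(b, L) = (b + L) + ⅓ = (L + b) + ⅓ = ⅓ + L + b)
O(t, 178) - 50098 = (⅓ + 178 + 9373) - 50098 = 28654/3 - 50098 = -121640/3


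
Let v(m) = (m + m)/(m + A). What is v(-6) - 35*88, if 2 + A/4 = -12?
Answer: -95474/31 ≈ -3079.8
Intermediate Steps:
A = -56 (A = -8 + 4*(-12) = -8 - 48 = -56)
v(m) = 2*m/(-56 + m) (v(m) = (m + m)/(m - 56) = (2*m)/(-56 + m) = 2*m/(-56 + m))
v(-6) - 35*88 = 2*(-6)/(-56 - 6) - 35*88 = 2*(-6)/(-62) - 3080 = 2*(-6)*(-1/62) - 3080 = 6/31 - 3080 = -95474/31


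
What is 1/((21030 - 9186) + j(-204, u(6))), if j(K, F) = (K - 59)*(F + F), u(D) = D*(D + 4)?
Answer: -1/19716 ≈ -5.0720e-5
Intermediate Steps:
u(D) = D*(4 + D)
j(K, F) = 2*F*(-59 + K) (j(K, F) = (-59 + K)*(2*F) = 2*F*(-59 + K))
1/((21030 - 9186) + j(-204, u(6))) = 1/((21030 - 9186) + 2*(6*(4 + 6))*(-59 - 204)) = 1/(11844 + 2*(6*10)*(-263)) = 1/(11844 + 2*60*(-263)) = 1/(11844 - 31560) = 1/(-19716) = -1/19716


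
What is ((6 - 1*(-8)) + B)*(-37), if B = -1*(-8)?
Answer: -814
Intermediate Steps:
B = 8
((6 - 1*(-8)) + B)*(-37) = ((6 - 1*(-8)) + 8)*(-37) = ((6 + 8) + 8)*(-37) = (14 + 8)*(-37) = 22*(-37) = -814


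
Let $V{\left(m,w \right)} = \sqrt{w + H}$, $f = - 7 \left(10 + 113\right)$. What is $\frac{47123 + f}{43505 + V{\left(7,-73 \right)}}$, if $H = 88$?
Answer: $\frac{201262831}{189268501} - \frac{23131 \sqrt{15}}{946342505} \approx 1.0633$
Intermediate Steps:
$f = -861$ ($f = \left(-7\right) 123 = -861$)
$V{\left(m,w \right)} = \sqrt{88 + w}$ ($V{\left(m,w \right)} = \sqrt{w + 88} = \sqrt{88 + w}$)
$\frac{47123 + f}{43505 + V{\left(7,-73 \right)}} = \frac{47123 - 861}{43505 + \sqrt{88 - 73}} = \frac{46262}{43505 + \sqrt{15}}$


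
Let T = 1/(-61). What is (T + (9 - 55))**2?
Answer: 7879249/3721 ≈ 2117.5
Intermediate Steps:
T = -1/61 ≈ -0.016393
(T + (9 - 55))**2 = (-1/61 + (9 - 55))**2 = (-1/61 - 46)**2 = (-2807/61)**2 = 7879249/3721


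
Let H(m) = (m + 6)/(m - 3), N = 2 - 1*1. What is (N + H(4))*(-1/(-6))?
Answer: 11/6 ≈ 1.8333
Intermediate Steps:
N = 1 (N = 2 - 1 = 1)
H(m) = (6 + m)/(-3 + m)
(N + H(4))*(-1/(-6)) = (1 + (6 + 4)/(-3 + 4))*(-1/(-6)) = (1 + 10/1)*(-1*(-⅙)) = (1 + 1*10)*(⅙) = (1 + 10)*(⅙) = 11*(⅙) = 11/6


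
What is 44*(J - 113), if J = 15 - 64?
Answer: -7128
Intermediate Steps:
J = -49
44*(J - 113) = 44*(-49 - 113) = 44*(-162) = -7128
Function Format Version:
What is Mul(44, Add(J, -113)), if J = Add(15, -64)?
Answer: -7128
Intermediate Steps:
J = -49
Mul(44, Add(J, -113)) = Mul(44, Add(-49, -113)) = Mul(44, -162) = -7128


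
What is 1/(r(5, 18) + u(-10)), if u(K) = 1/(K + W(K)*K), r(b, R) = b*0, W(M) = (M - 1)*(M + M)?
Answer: -2210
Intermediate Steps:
W(M) = 2*M*(-1 + M) (W(M) = (-1 + M)*(2*M) = 2*M*(-1 + M))
r(b, R) = 0
u(K) = 1/(K + 2*K²*(-1 + K)) (u(K) = 1/(K + (2*K*(-1 + K))*K) = 1/(K + 2*K²*(-1 + K)))
1/(r(5, 18) + u(-10)) = 1/(0 + 1/((-10)*(1 + 2*(-10)*(-1 - 10)))) = 1/(0 - 1/(10*(1 + 2*(-10)*(-11)))) = 1/(0 - 1/(10*(1 + 220))) = 1/(0 - ⅒/221) = 1/(0 - ⅒*1/221) = 1/(0 - 1/2210) = 1/(-1/2210) = -2210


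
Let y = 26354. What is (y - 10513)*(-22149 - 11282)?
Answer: -529580471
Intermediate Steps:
(y - 10513)*(-22149 - 11282) = (26354 - 10513)*(-22149 - 11282) = 15841*(-33431) = -529580471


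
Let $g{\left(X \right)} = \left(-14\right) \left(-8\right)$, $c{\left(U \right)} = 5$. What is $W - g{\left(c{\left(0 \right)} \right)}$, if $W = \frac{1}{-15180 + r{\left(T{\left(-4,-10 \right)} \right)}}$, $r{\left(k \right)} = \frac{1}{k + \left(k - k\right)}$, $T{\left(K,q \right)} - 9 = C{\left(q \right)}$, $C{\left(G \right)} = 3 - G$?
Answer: $- \frac{37403430}{333959} \approx -112.0$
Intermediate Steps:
$T{\left(K,q \right)} = 12 - q$ ($T{\left(K,q \right)} = 9 - \left(-3 + q\right) = 12 - q$)
$r{\left(k \right)} = \frac{1}{k}$ ($r{\left(k \right)} = \frac{1}{k + 0} = \frac{1}{k}$)
$W = - \frac{22}{333959}$ ($W = \frac{1}{-15180 + \frac{1}{12 - -10}} = \frac{1}{-15180 + \frac{1}{12 + 10}} = \frac{1}{-15180 + \frac{1}{22}} = \frac{1}{- \frac{333959}{22}} = - \frac{22}{333959} \approx -6.5876 \cdot 10^{-5}$)
$g{\left(X \right)} = 112$
$W - g{\left(c{\left(0 \right)} \right)} = - \frac{22}{333959} - 112 = - \frac{37403430}{333959}$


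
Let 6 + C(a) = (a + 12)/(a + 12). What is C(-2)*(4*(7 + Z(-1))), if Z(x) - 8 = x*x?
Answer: -320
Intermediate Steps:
Z(x) = 8 + x² (Z(x) = 8 + x*x = 8 + x²)
C(a) = -5 (C(a) = -6 + (a + 12)/(a + 12) = -6 + (12 + a)/(12 + a) = -6 + 1 = -5)
C(-2)*(4*(7 + Z(-1))) = -20*(7 + (8 + (-1)²)) = -20*(7 + (8 + 1)) = -20*(7 + 9) = -20*16 = -5*64 = -320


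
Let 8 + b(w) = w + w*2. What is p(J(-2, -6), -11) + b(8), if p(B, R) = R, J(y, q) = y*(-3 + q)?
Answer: 5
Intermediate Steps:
b(w) = -8 + 3*w (b(w) = -8 + (w + w*2) = -8 + (w + 2*w) = -8 + 3*w)
p(J(-2, -6), -11) + b(8) = -11 + (-8 + 3*8) = -11 + (-8 + 24) = -11 + 16 = 5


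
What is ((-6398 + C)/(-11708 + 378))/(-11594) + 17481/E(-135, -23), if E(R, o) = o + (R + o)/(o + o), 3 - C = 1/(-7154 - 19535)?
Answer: -1067863417515892/1195182127425 ≈ -893.47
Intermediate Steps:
C = 80068/26689 (C = 3 - 1/(-7154 - 19535) = 3 - 1/(-26689) = 3 - 1*(-1/26689) = 3 + 1/26689 = 80068/26689 ≈ 3.0000)
E(R, o) = o + (R + o)/(2*o) (E(R, o) = o + (R + o)/((2*o)) = o + (R + o)*(1/(2*o)) = o + (R + o)/(2*o))
((-6398 + C)/(-11708 + 378))/(-11594) + 17481/E(-135, -23) = ((-6398 + 80068/26689)/(-11708 + 378))/(-11594) + 17481/(1/2 - 23 + (1/2)*(-135)/(-23)) = -170676154/26689/(-11330)*(-1/11594) + 17481/(1/2 - 23 + (1/2)*(-135)*(-1/23)) = -170676154/26689*(-1/11330)*(-1/11594) + 17481/(1/2 - 23 + 135/46) = (7758007/13744835)*(-1/11594) + 17481/(-450/23) = -7758007/159357616990 + 17481*(-23/450) = -7758007/159357616990 - 134021/150 = -1067863417515892/1195182127425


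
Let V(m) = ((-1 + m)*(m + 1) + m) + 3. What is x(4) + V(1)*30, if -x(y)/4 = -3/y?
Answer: 123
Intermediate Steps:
x(y) = 12/y (x(y) = -(-12)/y = 12/y)
V(m) = 3 + m + (1 + m)*(-1 + m) (V(m) = ((-1 + m)*(1 + m) + m) + 3 = ((1 + m)*(-1 + m) + m) + 3 = (m + (1 + m)*(-1 + m)) + 3 = 3 + m + (1 + m)*(-1 + m))
x(4) + V(1)*30 = 12/4 + (2 + 1 + 1²)*30 = 12*(¼) + (2 + 1 + 1)*30 = 3 + 4*30 = 3 + 120 = 123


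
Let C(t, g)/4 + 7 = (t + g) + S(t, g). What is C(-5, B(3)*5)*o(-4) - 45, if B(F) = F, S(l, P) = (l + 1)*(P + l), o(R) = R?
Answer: 547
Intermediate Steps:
S(l, P) = (1 + l)*(P + l)
C(t, g) = -28 + 4*t² + 8*g + 8*t + 4*g*t (C(t, g) = -28 + 4*((t + g) + (g + t + t² + g*t)) = -28 + 4*((g + t) + (g + t + t² + g*t)) = -28 + 4*(t² + 2*g + 2*t + g*t) = -28 + (4*t² + 8*g + 8*t + 4*g*t) = -28 + 4*t² + 8*g + 8*t + 4*g*t)
C(-5, B(3)*5)*o(-4) - 45 = (-28 + 4*(-5)² + 8*(3*5) + 8*(-5) + 4*(3*5)*(-5))*(-4) - 45 = (-28 + 4*25 + 8*15 - 40 + 4*15*(-5))*(-4) - 45 = (-28 + 100 + 120 - 40 - 300)*(-4) - 45 = -148*(-4) - 45 = 592 - 45 = 547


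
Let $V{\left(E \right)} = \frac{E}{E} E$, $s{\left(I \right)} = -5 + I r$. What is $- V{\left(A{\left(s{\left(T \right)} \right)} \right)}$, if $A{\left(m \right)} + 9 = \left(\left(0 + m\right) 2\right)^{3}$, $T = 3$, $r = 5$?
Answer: $-7991$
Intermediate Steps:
$s{\left(I \right)} = -5 + 5 I$ ($s{\left(I \right)} = -5 + I 5 = -5 + 5 I$)
$A{\left(m \right)} = -9 + 8 m^{3}$ ($A{\left(m \right)} = -9 + \left(\left(0 + m\right) 2\right)^{3} = -9 + \left(m 2\right)^{3} = -9 + \left(2 m\right)^{3} = -9 + 8 m^{3}$)
$V{\left(E \right)} = E$ ($V{\left(E \right)} = 1 E = E$)
$- V{\left(A{\left(s{\left(T \right)} \right)} \right)} = - (-9 + 8 \left(-5 + 5 \cdot 3\right)^{3}) = - (-9 + 8 \left(-5 + 15\right)^{3}) = - (-9 + 8 \cdot 10^{3}) = - (-9 + 8 \cdot 1000) = - (-9 + 8000) = \left(-1\right) 7991 = -7991$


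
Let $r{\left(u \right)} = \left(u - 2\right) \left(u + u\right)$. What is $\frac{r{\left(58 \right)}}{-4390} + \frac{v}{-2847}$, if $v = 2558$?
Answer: $- \frac{14861866}{6249165} \approx -2.3782$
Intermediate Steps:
$r{\left(u \right)} = 2 u \left(-2 + u\right)$ ($r{\left(u \right)} = \left(-2 + u\right) 2 u = 2 u \left(-2 + u\right)$)
$\frac{r{\left(58 \right)}}{-4390} + \frac{v}{-2847} = \frac{2 \cdot 58 \left(-2 + 58\right)}{-4390} + \frac{2558}{-2847} = 2 \cdot 58 \cdot 56 \left(- \frac{1}{4390}\right) + 2558 \left(- \frac{1}{2847}\right) = 6496 \left(- \frac{1}{4390}\right) - \frac{2558}{2847} = - \frac{3248}{2195} - \frac{2558}{2847} = - \frac{14861866}{6249165}$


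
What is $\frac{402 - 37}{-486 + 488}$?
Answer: $\frac{365}{2} \approx 182.5$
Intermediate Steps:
$\frac{402 - 37}{-486 + 488} = \frac{365}{2}$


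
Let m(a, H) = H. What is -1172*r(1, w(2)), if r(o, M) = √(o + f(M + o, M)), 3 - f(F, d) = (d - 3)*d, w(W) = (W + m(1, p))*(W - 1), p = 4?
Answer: -1172*I*√14 ≈ -4385.2*I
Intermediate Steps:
w(W) = (-1 + W)*(4 + W) (w(W) = (W + 4)*(W - 1) = (4 + W)*(-1 + W) = (-1 + W)*(4 + W))
f(F, d) = 3 - d*(-3 + d) (f(F, d) = 3 - (d - 3)*d = 3 - (-3 + d)*d = 3 - d*(-3 + d))
r(o, M) = √(3 + o - M² + 3*M) (r(o, M) = √(o + (3 - M² + 3*M)) = √(3 + o - M² + 3*M))
-1172*r(1, w(2)) = -1172*√(3 + 1 - (-4 + 2² + 3*2)² + 3*(-4 + 2² + 3*2)) = -1172*√(3 + 1 - (-4 + 4 + 6)² + 3*(-4 + 4 + 6)) = -1172*√(3 + 1 - 1*6² + 3*6) = -1172*√(3 + 1 - 1*36 + 18) = -1172*√(3 + 1 - 36 + 18) = -1172*I*√14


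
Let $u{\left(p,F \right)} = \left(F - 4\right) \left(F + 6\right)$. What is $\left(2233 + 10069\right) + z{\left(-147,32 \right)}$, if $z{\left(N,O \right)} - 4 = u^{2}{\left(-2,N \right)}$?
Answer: $453318987$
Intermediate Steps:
$u{\left(p,F \right)} = \left(-4 + F\right) \left(6 + F\right)$
$z{\left(N,O \right)} = 4 + \left(-24 + N^{2} + 2 N\right)^{2}$
$\left(2233 + 10069\right) + z{\left(-147,32 \right)} = \left(2233 + 10069\right) + \left(4 + \left(-24 + \left(-147\right)^{2} + 2 \left(-147\right)\right)^{2}\right) = 12302 + \left(4 + \left(-24 + 21609 - 294\right)^{2}\right) = 12302 + \left(4 + 21291^{2}\right) = 12302 + \left(4 + 453306681\right) = 12302 + 453306685 = 453318987$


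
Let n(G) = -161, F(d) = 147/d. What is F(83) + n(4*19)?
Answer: -13216/83 ≈ -159.23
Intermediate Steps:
F(83) + n(4*19) = 147/83 - 161 = -13216/83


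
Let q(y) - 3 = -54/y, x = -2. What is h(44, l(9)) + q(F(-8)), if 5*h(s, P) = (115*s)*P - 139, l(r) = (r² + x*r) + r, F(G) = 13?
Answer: 4734278/65 ≈ 72835.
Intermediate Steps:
l(r) = r² - r (l(r) = (r² - 2*r) + r = r² - r)
q(y) = 3 - 54/y
h(s, P) = -139/5 + 23*P*s (h(s, P) = ((115*s)*P - 139)/5 = (115*P*s - 139)/5 = (-139 + 115*P*s)/5 = -139/5 + 23*P*s)
h(44, l(9)) + q(F(-8)) = (-139/5 + 23*(9*(-1 + 9))*44) + (3 - 54/13) = (-139/5 + 23*(9*8)*44) + (3 - 54*1/13) = (-139/5 + 23*72*44) + (3 - 54/13) = (-139/5 + 72864) - 15/13 = 364181/5 - 15/13 = 4734278/65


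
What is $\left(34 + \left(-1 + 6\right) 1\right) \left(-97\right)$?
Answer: $-3783$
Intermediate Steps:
$\left(34 + \left(-1 + 6\right) 1\right) \left(-97\right) = \left(34 + 5 \cdot 1\right) \left(-97\right) = \left(34 + 5\right) \left(-97\right) = 39 \left(-97\right) = -3783$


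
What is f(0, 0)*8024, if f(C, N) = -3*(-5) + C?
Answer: 120360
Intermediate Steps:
f(C, N) = 15 + C
f(0, 0)*8024 = (15 + 0)*8024 = 15*8024 = 120360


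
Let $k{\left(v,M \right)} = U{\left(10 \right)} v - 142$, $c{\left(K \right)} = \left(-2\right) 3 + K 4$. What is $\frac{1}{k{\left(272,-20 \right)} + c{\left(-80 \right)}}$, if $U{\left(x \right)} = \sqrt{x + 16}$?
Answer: $\frac{9}{32780} + \frac{17 \sqrt{26}}{106535} \approx 0.0010882$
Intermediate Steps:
$c{\left(K \right)} = -6 + 4 K$
$U{\left(x \right)} = \sqrt{16 + x}$
$k{\left(v,M \right)} = -142 + v \sqrt{26}$ ($k{\left(v,M \right)} = \sqrt{16 + 10} v - 142 = \sqrt{26} v - 142 = v \sqrt{26} - 142 = -142 + v \sqrt{26}$)
$\frac{1}{k{\left(272,-20 \right)} + c{\left(-80 \right)}} = \frac{1}{\left(-142 + 272 \sqrt{26}\right) + \left(-6 + 4 \left(-80\right)\right)} = \frac{1}{\left(-142 + 272 \sqrt{26}\right) - 326} = \frac{1}{-468 + 272 \sqrt{26}}$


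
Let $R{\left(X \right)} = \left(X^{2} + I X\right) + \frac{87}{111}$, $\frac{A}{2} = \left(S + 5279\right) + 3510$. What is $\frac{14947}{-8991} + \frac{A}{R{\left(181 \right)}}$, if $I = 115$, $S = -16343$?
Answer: $- \frac{34655983963}{17823227931} \approx -1.9444$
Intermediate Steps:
$A = -15108$ ($A = 2 \left(\left(-16343 + 5279\right) + 3510\right) = 2 \left(-11064 + 3510\right) = 2 \left(-7554\right) = -15108$)
$R{\left(X \right)} = \frac{29}{37} + X^{2} + 115 X$ ($R{\left(X \right)} = \left(X^{2} + 115 X\right) + \frac{87}{111} = \left(X^{2} + 115 X\right) + 87 \cdot \frac{1}{111} = \left(X^{2} + 115 X\right) + \frac{29}{37} = \frac{29}{37} + X^{2} + 115 X$)
$\frac{14947}{-8991} + \frac{A}{R{\left(181 \right)}} = \frac{14947}{-8991} - \frac{15108}{\frac{29}{37} + 181^{2} + 115 \cdot 181} = 14947 \left(- \frac{1}{8991}\right) - \frac{15108}{\frac{29}{37} + 32761 + 20815} = - \frac{14947}{8991} - \frac{15108}{\frac{1982341}{37}} = - \frac{14947}{8991} - \frac{558996}{1982341} = - \frac{34655983963}{17823227931}$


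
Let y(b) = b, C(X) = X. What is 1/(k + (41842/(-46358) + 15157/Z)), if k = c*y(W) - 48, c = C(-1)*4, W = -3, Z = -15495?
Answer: -359158605/13605204778 ≈ -0.026399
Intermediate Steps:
c = -4 (c = -1*4 = -4)
k = -36 (k = -4*(-3) - 48 = 12 - 48 = -36)
1/(k + (41842/(-46358) + 15157/Z)) = 1/(-36 + (41842/(-46358) + 15157/(-15495))) = 1/(-36 + (41842*(-1/46358) + 15157*(-1/15495))) = 1/(-36 + (-20921/23179 - 15157/15495)) = 1/(-36 - 675494998/359158605) = 1/(-13605204778/359158605) = -359158605/13605204778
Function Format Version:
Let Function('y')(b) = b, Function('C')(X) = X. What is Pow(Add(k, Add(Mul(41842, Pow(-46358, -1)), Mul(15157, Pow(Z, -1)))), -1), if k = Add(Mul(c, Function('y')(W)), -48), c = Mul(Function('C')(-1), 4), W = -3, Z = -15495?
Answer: Rational(-359158605, 13605204778) ≈ -0.026399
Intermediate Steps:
c = -4 (c = Mul(-1, 4) = -4)
k = -36 (k = Add(Mul(-4, -3), -48) = Add(12, -48) = -36)
Pow(Add(k, Add(Mul(41842, Pow(-46358, -1)), Mul(15157, Pow(Z, -1)))), -1) = Pow(Add(-36, Add(Mul(41842, Pow(-46358, -1)), Mul(15157, Pow(-15495, -1)))), -1) = Pow(Add(-36, Add(Mul(41842, Rational(-1, 46358)), Mul(15157, Rational(-1, 15495)))), -1) = Pow(Add(-36, Add(Rational(-20921, 23179), Rational(-15157, 15495))), -1) = Pow(Add(-36, Rational(-675494998, 359158605)), -1) = Pow(Rational(-13605204778, 359158605), -1) = Rational(-359158605, 13605204778)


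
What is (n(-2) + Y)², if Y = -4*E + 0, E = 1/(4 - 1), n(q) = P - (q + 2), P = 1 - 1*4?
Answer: 169/9 ≈ 18.778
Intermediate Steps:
P = -3 (P = 1 - 4 = -3)
n(q) = -5 - q (n(q) = -3 - (q + 2) = -3 - (2 + q) = -3 + (-2 - q) = -5 - q)
E = ⅓ (E = 1/3 = ⅓ ≈ 0.33333)
Y = -4/3 (Y = -4*⅓ + 0 = -4/3 + 0 = -4/3 ≈ -1.3333)
(n(-2) + Y)² = ((-5 - 1*(-2)) - 4/3)² = ((-5 + 2) - 4/3)² = (-3 - 4/3)² = (-13/3)² = 169/9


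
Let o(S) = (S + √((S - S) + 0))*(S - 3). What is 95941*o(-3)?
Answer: 1726938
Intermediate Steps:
o(S) = S*(-3 + S) (o(S) = (S + √(0 + 0))*(-3 + S) = (S + √0)*(-3 + S) = (S + 0)*(-3 + S) = S*(-3 + S))
95941*o(-3) = 95941*(-3*(-3 - 3)) = 95941*(-3*(-6)) = 95941*18 = 1726938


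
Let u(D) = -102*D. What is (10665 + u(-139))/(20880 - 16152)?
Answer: 8281/1576 ≈ 5.2544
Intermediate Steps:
(10665 + u(-139))/(20880 - 16152) = (10665 - 102*(-139))/(20880 - 16152) = (10665 + 14178)/4728 = 24843*(1/4728) = 8281/1576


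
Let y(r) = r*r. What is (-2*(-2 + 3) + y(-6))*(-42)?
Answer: -1428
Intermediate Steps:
y(r) = r²
(-2*(-2 + 3) + y(-6))*(-42) = (-2*(-2 + 3) + (-6)²)*(-42) = (-2*1 + 36)*(-42) = (-2 + 36)*(-42) = 34*(-42) = -1428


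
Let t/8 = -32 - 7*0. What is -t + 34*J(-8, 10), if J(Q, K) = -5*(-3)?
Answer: 766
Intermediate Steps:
t = -256 (t = 8*(-32 - 7*0) = 8*(-32 - 1*0) = 8*(-32 + 0) = 8*(-32) = -256)
J(Q, K) = 15
-t + 34*J(-8, 10) = -1*(-256) + 34*15 = 256 + 510 = 766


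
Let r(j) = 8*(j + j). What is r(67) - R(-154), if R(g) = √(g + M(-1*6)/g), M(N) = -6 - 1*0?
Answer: 1072 - I*√912835/77 ≈ 1072.0 - 12.408*I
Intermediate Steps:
M(N) = -6 (M(N) = -6 + 0 = -6)
r(j) = 16*j (r(j) = 8*(2*j) = 16*j)
R(g) = √(g - 6/g)
r(67) - R(-154) = 16*67 - √(-154 - 6/(-154)) = 1072 - √(-154 - 6*(-1/154)) = 1072 - √(-154 + 3/77) = 1072 - √(-11855/77) = 1072 - I*√912835/77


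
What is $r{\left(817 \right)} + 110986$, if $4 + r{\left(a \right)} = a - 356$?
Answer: $111443$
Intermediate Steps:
$r{\left(a \right)} = -360 + a$ ($r{\left(a \right)} = -4 + \left(a - 356\right) = -4 + \left(-356 + a\right) = -360 + a$)
$r{\left(817 \right)} + 110986 = \left(-360 + 817\right) + 110986 = 457 + 110986 = 111443$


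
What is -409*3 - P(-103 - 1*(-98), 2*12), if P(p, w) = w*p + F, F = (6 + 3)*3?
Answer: -1134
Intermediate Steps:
F = 27 (F = 9*3 = 27)
P(p, w) = 27 + p*w (P(p, w) = w*p + 27 = p*w + 27 = 27 + p*w)
-409*3 - P(-103 - 1*(-98), 2*12) = -409*3 - (27 + (-103 - 1*(-98))*(2*12)) = -1227 - (27 + (-103 + 98)*24) = -1227 - (27 - 5*24) = -1227 - (27 - 120) = -1227 - 1*(-93) = -1227 + 93 = -1134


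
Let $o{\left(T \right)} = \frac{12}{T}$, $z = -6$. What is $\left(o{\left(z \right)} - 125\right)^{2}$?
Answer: $16129$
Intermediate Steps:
$\left(o{\left(z \right)} - 125\right)^{2} = \left(\frac{12}{-6} - 125\right)^{2} = \left(12 \left(- \frac{1}{6}\right) - 125\right)^{2} = \left(-2 - 125\right)^{2} = \left(-127\right)^{2} = 16129$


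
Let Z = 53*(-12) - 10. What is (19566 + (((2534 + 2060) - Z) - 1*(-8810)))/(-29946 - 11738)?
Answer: -8404/10421 ≈ -0.80645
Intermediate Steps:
Z = -646 (Z = -636 - 10 = -646)
(19566 + (((2534 + 2060) - Z) - 1*(-8810)))/(-29946 - 11738) = (19566 + (((2534 + 2060) - 1*(-646)) - 1*(-8810)))/(-29946 - 11738) = (19566 + ((4594 + 646) + 8810))/(-41684) = (19566 + (5240 + 8810))*(-1/41684) = (19566 + 14050)*(-1/41684) = 33616*(-1/41684) = -8404/10421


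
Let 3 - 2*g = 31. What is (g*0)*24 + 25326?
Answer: 25326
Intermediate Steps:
g = -14 (g = 3/2 - 1/2*31 = 3/2 - 31/2 = -14)
(g*0)*24 + 25326 = -14*0*24 + 25326 = 0*24 + 25326 = 0 + 25326 = 25326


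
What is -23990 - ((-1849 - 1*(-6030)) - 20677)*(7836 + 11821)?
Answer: 324237882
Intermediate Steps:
-23990 - ((-1849 - 1*(-6030)) - 20677)*(7836 + 11821) = -23990 - ((-1849 + 6030) - 20677)*19657 = -23990 - (4181 - 20677)*19657 = -23990 - (-16496)*19657 = -23990 - 1*(-324261872) = -23990 + 324261872 = 324237882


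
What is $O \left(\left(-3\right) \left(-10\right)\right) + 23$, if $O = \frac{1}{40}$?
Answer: $\frac{95}{4} \approx 23.75$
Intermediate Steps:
$O = \frac{1}{40} \approx 0.025$
$O \left(\left(-3\right) \left(-10\right)\right) + 23 = \frac{\left(-3\right) \left(-10\right)}{40} + 23 = \frac{1}{40} \cdot 30 + 23 = \frac{3}{4} + 23 = \frac{95}{4}$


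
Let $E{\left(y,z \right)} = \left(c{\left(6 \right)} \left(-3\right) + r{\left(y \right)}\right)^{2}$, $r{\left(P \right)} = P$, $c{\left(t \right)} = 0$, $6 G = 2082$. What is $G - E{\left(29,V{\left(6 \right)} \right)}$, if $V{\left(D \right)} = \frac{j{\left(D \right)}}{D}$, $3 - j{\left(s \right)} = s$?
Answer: $-494$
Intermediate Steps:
$G = 347$ ($G = \frac{1}{6} \cdot 2082 = 347$)
$j{\left(s \right)} = 3 - s$
$V{\left(D \right)} = \frac{3 - D}{D}$
$E{\left(y,z \right)} = y^{2}$ ($E{\left(y,z \right)} = \left(0 \left(-3\right) + y\right)^{2} = \left(0 + y\right)^{2} = y^{2}$)
$G - E{\left(29,V{\left(6 \right)} \right)} = 347 - 29^{2} = 347 - 841 = -494$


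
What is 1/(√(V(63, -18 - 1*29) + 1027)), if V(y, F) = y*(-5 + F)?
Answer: -I*√2249/2249 ≈ -0.021087*I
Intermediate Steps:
1/(√(V(63, -18 - 1*29) + 1027)) = 1/(√(63*(-5 + (-18 - 1*29)) + 1027)) = 1/(√(63*(-5 + (-18 - 29)) + 1027)) = 1/(√(63*(-5 - 47) + 1027)) = 1/(√(63*(-52) + 1027)) = 1/(√(-3276 + 1027)) = 1/(√(-2249)) = 1/(I*√2249) = -I*√2249/2249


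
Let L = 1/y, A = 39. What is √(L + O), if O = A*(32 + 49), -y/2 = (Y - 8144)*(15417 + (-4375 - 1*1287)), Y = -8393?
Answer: √328834683081973443970/322636870 ≈ 56.205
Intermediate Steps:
y = 322636870 (y = -2*(-8393 - 8144)*(15417 + (-4375 - 1*1287)) = -(-33074)*(15417 + (-4375 - 1287)) = -(-33074)*(15417 - 5662) = -(-33074)*9755 = -2*(-161318435) = 322636870)
O = 3159 (O = 39*(32 + 49) = 39*81 = 3159)
L = 1/322636870 ≈ 3.0995e-9
√(L + O) = √(1/322636870 + 3159) = √(1019209872331/322636870) = √328834683081973443970/322636870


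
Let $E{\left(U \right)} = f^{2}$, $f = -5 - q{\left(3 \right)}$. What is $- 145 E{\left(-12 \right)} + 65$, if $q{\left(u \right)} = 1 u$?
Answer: $-9215$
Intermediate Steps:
$q{\left(u \right)} = u$
$f = -8$ ($f = -5 - 3 = -8$)
$E{\left(U \right)} = 64$ ($E{\left(U \right)} = \left(-8\right)^{2} = 64$)
$- 145 E{\left(-12 \right)} + 65 = \left(-145\right) 64 + 65 = -9280 + 65 = -9215$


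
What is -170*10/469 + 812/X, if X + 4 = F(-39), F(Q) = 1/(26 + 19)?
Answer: -17441560/83951 ≈ -207.76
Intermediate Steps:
F(Q) = 1/45
X = -179/45 (X = -4 + 1/45 = -179/45 ≈ -3.9778)
-170*10/469 + 812/X = -170*10/469 + 812/(-179/45) = -34*50*(1/469) + 812*(-45/179) = -1700*1/469 - 36540/179 = -1700/469 - 36540/179 = -17441560/83951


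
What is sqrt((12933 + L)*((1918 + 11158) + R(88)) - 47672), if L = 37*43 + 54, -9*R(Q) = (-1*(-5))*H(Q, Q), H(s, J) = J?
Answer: 8*sqrt(26699281)/3 ≈ 13779.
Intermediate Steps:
R(Q) = -5*Q/9 (R(Q) = -(-1*(-5))*Q/9 = -5*Q/9)
L = 1645 (L = 1591 + 54 = 1645)
sqrt((12933 + L)*((1918 + 11158) + R(88)) - 47672) = sqrt((12933 + 1645)*((1918 + 11158) - 5/9*88) - 47672) = sqrt(14578*(13076 - 440/9) - 47672) = sqrt(14578*(117244/9) - 47672) = sqrt(1709183032/9 - 47672) = sqrt(1708753984/9) = 8*sqrt(26699281)/3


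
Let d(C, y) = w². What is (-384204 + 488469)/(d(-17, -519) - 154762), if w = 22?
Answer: -11585/17142 ≈ -0.67583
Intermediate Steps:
d(C, y) = 484 (d(C, y) = 22² = 484)
(-384204 + 488469)/(d(-17, -519) - 154762) = (-384204 + 488469)/(484 - 154762) = 104265/(-154278) = 104265*(-1/154278) = -11585/17142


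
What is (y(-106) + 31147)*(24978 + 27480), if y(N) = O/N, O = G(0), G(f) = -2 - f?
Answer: 86597246736/53 ≈ 1.6339e+9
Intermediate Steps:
O = -2 (O = -2 - 1*0 = -2 + 0 = -2)
y(N) = -2/N
(y(-106) + 31147)*(24978 + 27480) = (-2/(-106) + 31147)*(24978 + 27480) = (-2*(-1/106) + 31147)*52458 = (1/53 + 31147)*52458 = (1650792/53)*52458 = 86597246736/53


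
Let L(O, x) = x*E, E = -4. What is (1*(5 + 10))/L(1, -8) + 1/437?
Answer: 6587/13984 ≈ 0.47104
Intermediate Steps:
L(O, x) = -4*x (L(O, x) = x*(-4) = -4*x)
(1*(5 + 10))/L(1, -8) + 1/437 = (1*(5 + 10))/((-4*(-8))) + 1/437 = (1*15)/32 + 1/437 = 15*(1/32) + 1/437 = 15/32 + 1/437 = 6587/13984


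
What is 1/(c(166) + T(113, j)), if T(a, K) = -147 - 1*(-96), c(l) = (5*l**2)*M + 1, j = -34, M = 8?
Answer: 1/1102190 ≈ 9.0728e-7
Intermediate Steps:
c(l) = 1 + 40*l**2 (c(l) = (5*l**2)*8 + 1 = 40*l**2 + 1 = 1 + 40*l**2)
T(a, K) = -51 (T(a, K) = -147 + 96 = -51)
1/(c(166) + T(113, j)) = 1/((1 + 40*166**2) - 51) = 1/((1 + 40*27556) - 51) = 1/((1 + 1102240) - 51) = 1/(1102241 - 51) = 1/1102190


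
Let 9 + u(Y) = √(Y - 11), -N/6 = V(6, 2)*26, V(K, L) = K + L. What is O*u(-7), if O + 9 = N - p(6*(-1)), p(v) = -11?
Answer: 11214 - 3738*I*√2 ≈ 11214.0 - 5286.3*I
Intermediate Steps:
N = -1248 (N = -6*(6 + 2)*26 = -48*26 = -6*208 = -1248)
u(Y) = -9 + √(-11 + Y) (u(Y) = -9 + √(Y - 11) = -9 + √(-11 + Y))
O = -1246 (O = -9 + (-1248 - 1*(-11)) = -9 + (-1248 + 11) = -9 - 1237 = -1246)
O*u(-7) = -1246*(-9 + √(-11 - 7)) = -1246*(-9 + √(-18)) = -1246*(-9 + 3*I*√2) = 11214 - 3738*I*√2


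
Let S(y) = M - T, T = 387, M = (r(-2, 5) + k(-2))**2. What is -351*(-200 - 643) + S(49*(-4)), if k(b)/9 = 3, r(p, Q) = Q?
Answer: 296530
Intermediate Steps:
k(b) = 27 (k(b) = 9*3 = 27)
M = 1024 (M = (5 + 27)**2 = 32**2 = 1024)
S(y) = 637 (S(y) = 1024 - 1*387 = 1024 - 387 = 637)
-351*(-200 - 643) + S(49*(-4)) = -351*(-200 - 643) + 637 = -351*(-843) + 637 = 295893 + 637 = 296530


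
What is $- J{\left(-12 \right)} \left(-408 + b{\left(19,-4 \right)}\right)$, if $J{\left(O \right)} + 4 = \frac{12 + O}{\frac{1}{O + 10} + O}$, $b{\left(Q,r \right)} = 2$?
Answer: $-1624$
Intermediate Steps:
$J{\left(O \right)} = -4 + \frac{12 + O}{O + \frac{1}{10 + O}}$ ($J{\left(O \right)} = -4 + \frac{12 + O}{\frac{1}{O + 10} + O} = -4 + \frac{12 + O}{\frac{1}{10 + O} + O} = -4 + \frac{12 + O}{O + \frac{1}{10 + O}}$)
$- J{\left(-12 \right)} \left(-408 + b{\left(19,-4 \right)}\right) = - \frac{116 - -216 - 3 \left(-12\right)^{2}}{1 + \left(-12\right)^{2} + 10 \left(-12\right)} \left(-408 + 2\right) = - \frac{116 + 216 - 432}{1 + 144 - 120} \left(-406\right) = - \frac{116 + 216 - 432}{25} \left(-406\right) = - \frac{1}{25} \left(-100\right) \left(-406\right) = - \left(-4\right) \left(-406\right) = \left(-1\right) 1624 = -1624$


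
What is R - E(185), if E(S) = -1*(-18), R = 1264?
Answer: 1246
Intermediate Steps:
E(S) = 18
R - E(185) = 1264 - 1*18 = 1264 - 18 = 1246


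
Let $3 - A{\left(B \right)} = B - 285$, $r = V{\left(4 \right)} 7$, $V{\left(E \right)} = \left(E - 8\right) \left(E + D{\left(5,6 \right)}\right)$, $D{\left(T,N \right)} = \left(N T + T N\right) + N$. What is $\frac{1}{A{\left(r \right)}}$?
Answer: $\frac{1}{2248} \approx 0.00044484$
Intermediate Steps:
$D{\left(T,N \right)} = N + 2 N T$ ($D{\left(T,N \right)} = \left(N T + N T\right) + N = 2 N T + N = N + 2 N T$)
$V{\left(E \right)} = \left(-8 + E\right) \left(66 + E\right)$ ($V{\left(E \right)} = \left(E - 8\right) \left(E + 6 \left(1 + 2 \cdot 5\right)\right) = \left(-8 + E\right) \left(E + 6 \left(1 + 10\right)\right) = \left(-8 + E\right) \left(E + 6 \cdot 11\right) = \left(-8 + E\right) \left(E + 66\right) = \left(-8 + E\right) \left(66 + E\right)$)
$r = -1960$ ($r = \left(-528 + 4^{2} + 58 \cdot 4\right) 7 = \left(-528 + 16 + 232\right) 7 = \left(-280\right) 7 = -1960$)
$A{\left(B \right)} = 288 - B$ ($A{\left(B \right)} = 3 - \left(B - 285\right) = 3 - \left(-285 + B\right) = 288 - B$)
$\frac{1}{A{\left(r \right)}} = \frac{1}{288 - -1960} = \frac{1}{288 + 1960} = \frac{1}{2248}$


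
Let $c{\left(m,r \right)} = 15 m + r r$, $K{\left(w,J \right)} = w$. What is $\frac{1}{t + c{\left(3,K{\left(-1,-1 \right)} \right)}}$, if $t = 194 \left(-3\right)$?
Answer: $- \frac{1}{536} \approx -0.0018657$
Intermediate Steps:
$c{\left(m,r \right)} = r^{2} + 15 m$ ($c{\left(m,r \right)} = 15 m + r^{2} = r^{2} + 15 m$)
$t = -582$
$\frac{1}{t + c{\left(3,K{\left(-1,-1 \right)} \right)}} = \frac{1}{-582 + \left(\left(-1\right)^{2} + 15 \cdot 3\right)} = \frac{1}{-582 + \left(1 + 45\right)} = \frac{1}{-582 + 46} = \frac{1}{-536} = - \frac{1}{536}$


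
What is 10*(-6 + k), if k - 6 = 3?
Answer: 30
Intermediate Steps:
k = 9 (k = 6 + 3 = 9)
10*(-6 + k) = 10*(-6 + 9) = 10*3 = 30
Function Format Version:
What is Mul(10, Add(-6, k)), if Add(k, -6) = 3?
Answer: 30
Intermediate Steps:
k = 9 (k = Add(6, 3) = 9)
Mul(10, Add(-6, k)) = Mul(10, Add(-6, 9)) = Mul(10, 3) = 30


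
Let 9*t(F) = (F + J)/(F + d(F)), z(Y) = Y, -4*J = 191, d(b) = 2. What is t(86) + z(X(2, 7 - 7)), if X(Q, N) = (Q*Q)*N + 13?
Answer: 4593/352 ≈ 13.048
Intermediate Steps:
J = -191/4 (J = -¼*191 = -191/4 ≈ -47.750)
X(Q, N) = 13 + N*Q² (X(Q, N) = Q²*N + 13 = N*Q² + 13 = 13 + N*Q²)
t(F) = (-191/4 + F)/(9*(2 + F)) (t(F) = ((F - 191/4)/(F + 2))/9 = ((-191/4 + F)/(2 + F))/9 = (-191/4 + F)/(9*(2 + F)))
t(86) + z(X(2, 7 - 7)) = (-191 + 4*86)/(36*(2 + 86)) + (13 + (7 - 7)*2²) = (1/36)*(-191 + 344)/88 + (13 + 0*4) = (1/36)*(1/88)*153 + (13 + 0) = 17/352 + 13 = 4593/352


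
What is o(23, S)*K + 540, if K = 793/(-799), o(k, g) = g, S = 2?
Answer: 429874/799 ≈ 538.01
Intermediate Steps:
K = -793/799 (K = 793*(-1/799) = -793/799 ≈ -0.99249)
o(23, S)*K + 540 = 2*(-793/799) + 540 = -1586/799 + 540 = 429874/799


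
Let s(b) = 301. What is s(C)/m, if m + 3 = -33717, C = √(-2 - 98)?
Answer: -301/33720 ≈ -0.0089265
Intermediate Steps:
C = 10*I (C = √(-100) = 10*I ≈ 10.0*I)
m = -33720 (m = -3 - 33717 = -33720)
s(C)/m = 301/(-33720) = 301*(-1/33720) = -301/33720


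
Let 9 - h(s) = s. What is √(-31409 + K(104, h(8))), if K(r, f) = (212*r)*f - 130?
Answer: I*√9491 ≈ 97.422*I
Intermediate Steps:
h(s) = 9 - s
K(r, f) = -130 + 212*f*r (K(r, f) = 212*f*r - 130 = -130 + 212*f*r)
√(-31409 + K(104, h(8))) = √(-31409 + (-130 + 212*(9 - 1*8)*104)) = √(-31409 + (-130 + 212*(9 - 8)*104)) = √(-31409 + (-130 + 212*1*104)) = √(-31409 + (-130 + 22048)) = √(-31409 + 21918) = √(-9491) = I*√9491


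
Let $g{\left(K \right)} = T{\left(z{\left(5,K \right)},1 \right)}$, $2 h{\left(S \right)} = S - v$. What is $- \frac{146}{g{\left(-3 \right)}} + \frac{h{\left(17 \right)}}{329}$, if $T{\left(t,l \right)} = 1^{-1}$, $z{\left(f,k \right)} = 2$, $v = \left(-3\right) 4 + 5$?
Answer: $- \frac{48022}{329} \approx -145.96$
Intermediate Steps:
$v = -7$ ($v = -12 + 5 = -7$)
$T{\left(t,l \right)} = 1$
$h{\left(S \right)} = \frac{7}{2} + \frac{S}{2}$ ($h{\left(S \right)} = \frac{S - -7}{2} = \frac{S + 7}{2} = \frac{7 + S}{2} = \frac{7}{2} + \frac{S}{2}$)
$g{\left(K \right)} = 1$
$- \frac{146}{g{\left(-3 \right)}} + \frac{h{\left(17 \right)}}{329} = - \frac{146}{1} + \frac{\frac{7}{2} + \frac{1}{2} \cdot 17}{329} = \left(-146\right) 1 + \left(\frac{7}{2} + \frac{17}{2}\right) \frac{1}{329} = -146 + 12 \cdot \frac{1}{329} = -146 + \frac{12}{329} = - \frac{48022}{329}$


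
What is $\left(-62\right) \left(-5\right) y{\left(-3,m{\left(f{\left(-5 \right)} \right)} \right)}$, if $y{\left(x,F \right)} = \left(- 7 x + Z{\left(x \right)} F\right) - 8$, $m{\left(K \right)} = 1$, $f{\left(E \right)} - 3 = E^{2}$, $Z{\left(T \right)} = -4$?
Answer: $2790$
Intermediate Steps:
$f{\left(E \right)} = 3 + E^{2}$
$y{\left(x,F \right)} = -8 - 7 x - 4 F$ ($y{\left(x,F \right)} = \left(- 7 x - 4 F\right) - 8 = -8 - 7 x - 4 F$)
$\left(-62\right) \left(-5\right) y{\left(-3,m{\left(f{\left(-5 \right)} \right)} \right)} = \left(-62\right) \left(-5\right) \left(-8 - -21 - 4\right) = 310 \left(-8 + 21 - 4\right) = 310 \cdot 9 = 2790$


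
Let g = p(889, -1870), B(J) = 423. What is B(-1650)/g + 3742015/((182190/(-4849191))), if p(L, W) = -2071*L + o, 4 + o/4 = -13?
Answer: -742438014357545025/7454352434 ≈ -9.9598e+7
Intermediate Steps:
o = -68 (o = -16 + 4*(-13) = -16 - 52 = -68)
p(L, W) = -68 - 2071*L (p(L, W) = -2071*L - 68 = -68 - 2071*L)
g = -1841187 (g = -68 - 2071*889 = -68 - 1841119 = -1841187)
B(-1650)/g + 3742015/((182190/(-4849191))) = 423/(-1841187) + 3742015/((182190/(-4849191))) = 423*(-1/1841187) + 3742015/((182190*(-1/4849191))) = -141/613729 + 3742015/(-60730/1616397) = -141/613729 + 3742015*(-1616397/60730) = -141/613729 - 1209716363991/12146 = -742438014357545025/7454352434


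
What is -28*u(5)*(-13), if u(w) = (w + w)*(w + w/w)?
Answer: 21840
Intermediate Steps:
u(w) = 2*w*(1 + w) (u(w) = (2*w)*(w + 1) = (2*w)*(1 + w) = 2*w*(1 + w))
-28*u(5)*(-13) = -56*5*(1 + 5)*(-13) = -56*5*6*(-13) = -28*60*(-13) = -1680*(-13) = 21840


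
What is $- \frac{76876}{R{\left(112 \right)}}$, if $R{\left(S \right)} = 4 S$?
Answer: $- \frac{19219}{112} \approx -171.6$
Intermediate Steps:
$- \frac{76876}{R{\left(112 \right)}} = - \frac{76876}{4 \cdot 112} = - \frac{76876}{448} = \left(-76876\right) \frac{1}{448} = - \frac{19219}{112}$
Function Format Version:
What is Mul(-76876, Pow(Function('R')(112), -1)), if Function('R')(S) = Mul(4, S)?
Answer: Rational(-19219, 112) ≈ -171.60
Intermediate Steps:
Mul(-76876, Pow(Function('R')(112), -1)) = Mul(-76876, Pow(Mul(4, 112), -1)) = Mul(-76876, Pow(448, -1)) = Mul(-76876, Rational(1, 448)) = Rational(-19219, 112)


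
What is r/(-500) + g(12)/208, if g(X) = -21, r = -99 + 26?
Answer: 1171/26000 ≈ 0.045038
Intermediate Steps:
r = -73
r/(-500) + g(12)/208 = -73/(-500) - 21/208 = -73*(-1/500) - 21*1/208 = 73/500 - 21/208 = 1171/26000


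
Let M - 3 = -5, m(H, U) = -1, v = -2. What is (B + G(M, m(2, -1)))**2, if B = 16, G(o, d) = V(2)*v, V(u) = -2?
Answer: 400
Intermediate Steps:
M = -2 (M = 3 - 5 = -2)
G(o, d) = 4 (G(o, d) = -2*(-2) = 4)
(B + G(M, m(2, -1)))**2 = (16 + 4)**2 = 20**2 = 400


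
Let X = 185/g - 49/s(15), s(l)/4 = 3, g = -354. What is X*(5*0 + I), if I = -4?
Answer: 1087/59 ≈ 18.424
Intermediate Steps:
s(l) = 12 (s(l) = 4*3 = 12)
X = -1087/236 (X = 185/(-354) - 49/12 = 185*(-1/354) - 49*1/12 = -185/354 - 49/12 = -1087/236 ≈ -4.6059)
X*(5*0 + I) = -1087*(5*0 - 4)/236 = -1087*(0 - 4)/236 = -1087/236*(-4) = 1087/59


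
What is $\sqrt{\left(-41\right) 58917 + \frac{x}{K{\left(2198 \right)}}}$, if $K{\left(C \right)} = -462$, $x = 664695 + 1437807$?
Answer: $\frac{i \sqrt{14349056722}}{77} \approx 1555.7 i$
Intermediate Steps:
$x = 2102502$
$\sqrt{\left(-41\right) 58917 + \frac{x}{K{\left(2198 \right)}}} = \sqrt{\left(-41\right) 58917 + \frac{2102502}{-462}} = \sqrt{-2415597 + 2102502 \left(- \frac{1}{462}\right)} = \sqrt{-2415597 - \frac{350417}{77}} = \sqrt{- \frac{186351386}{77}} = \frac{i \sqrt{14349056722}}{77}$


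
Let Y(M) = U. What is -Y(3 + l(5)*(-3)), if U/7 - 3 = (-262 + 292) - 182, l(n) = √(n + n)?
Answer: 1043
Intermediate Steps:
l(n) = √2*√n (l(n) = √(2*n) = √2*√n)
U = -1043 (U = 21 + 7*((-262 + 292) - 182) = 21 + 7*(30 - 182) = 21 + 7*(-152) = 21 - 1064 = -1043)
Y(M) = -1043
-Y(3 + l(5)*(-3)) = -1*(-1043) = 1043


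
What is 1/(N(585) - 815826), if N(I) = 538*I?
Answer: -1/501096 ≈ -1.9956e-6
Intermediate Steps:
1/(N(585) - 815826) = 1/(538*585 - 815826) = 1/(314730 - 815826) = 1/(-501096) = -1/501096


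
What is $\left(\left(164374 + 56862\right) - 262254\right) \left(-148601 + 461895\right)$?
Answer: $-12850693292$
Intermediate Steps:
$\left(\left(164374 + 56862\right) - 262254\right) \left(-148601 + 461895\right) = \left(221236 - 262254\right) 313294 = \left(-41018\right) 313294 = -12850693292$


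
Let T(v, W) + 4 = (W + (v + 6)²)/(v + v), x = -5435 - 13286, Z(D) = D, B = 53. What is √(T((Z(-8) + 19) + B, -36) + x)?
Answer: I*√18687 ≈ 136.7*I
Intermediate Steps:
x = -18721
T(v, W) = -4 + (W + (6 + v)²)/(2*v) (T(v, W) = -4 + (W + (v + 6)²)/(v + v) = -4 + (W + (6 + v)²)/((2*v)) = -4 + (W + (6 + v)²)*(1/(2*v)) = -4 + (W + (6 + v)²)/(2*v))
√(T((Z(-8) + 19) + B, -36) + x) = √((-36 + (6 + ((-8 + 19) + 53))² - 8*((-8 + 19) + 53))/(2*((-8 + 19) + 53)) - 18721) = √((-36 + (6 + (11 + 53))² - 8*(11 + 53))/(2*(11 + 53)) - 18721) = √((½)*(-36 + (6 + 64)² - 8*64)/64 - 18721) = √((½)*(1/64)*(-36 + 70² - 512) - 18721) = √((½)*(1/64)*(-36 + 4900 - 512) - 18721) = √((½)*(1/64)*4352 - 18721) = √(34 - 18721) = √(-18687) = I*√18687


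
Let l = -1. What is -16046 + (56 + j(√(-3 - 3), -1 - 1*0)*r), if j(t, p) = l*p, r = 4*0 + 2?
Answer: -15988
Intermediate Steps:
r = 2 (r = 0 + 2 = 2)
j(t, p) = -p
-16046 + (56 + j(√(-3 - 3), -1 - 1*0)*r) = -16046 + (56 - (-1 - 1*0)*2) = -16046 + (56 - (-1 + 0)*2) = -16046 + (56 - 1*(-1)*2) = -16046 + (56 + 1*2) = -16046 + (56 + 2) = -16046 + 58 = -15988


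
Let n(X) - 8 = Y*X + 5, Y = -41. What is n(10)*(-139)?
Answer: 55183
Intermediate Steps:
n(X) = 13 - 41*X (n(X) = 8 + (-41*X + 5) = 8 + (5 - 41*X) = 13 - 41*X)
n(10)*(-139) = (13 - 41*10)*(-139) = (13 - 410)*(-139) = -397*(-139) = 55183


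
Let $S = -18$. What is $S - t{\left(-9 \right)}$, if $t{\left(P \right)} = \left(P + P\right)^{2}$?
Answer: $-342$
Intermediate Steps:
$t{\left(P \right)} = 4 P^{2}$ ($t{\left(P \right)} = \left(2 P\right)^{2} = 4 P^{2}$)
$S - t{\left(-9 \right)} = -18 - 4 \left(-9\right)^{2} = -18 - 4 \cdot 81 = -18 - 324 = -342$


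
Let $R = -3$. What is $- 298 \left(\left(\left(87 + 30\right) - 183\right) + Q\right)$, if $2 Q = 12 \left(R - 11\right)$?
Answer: $44700$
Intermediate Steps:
$Q = -84$ ($Q = \frac{12 \left(-3 - 11\right)}{2} = \frac{12 \left(-14\right)}{2} = \frac{1}{2} \left(-168\right) = -84$)
$- 298 \left(\left(\left(87 + 30\right) - 183\right) + Q\right) = - 298 \left(\left(\left(87 + 30\right) - 183\right) - 84\right) = - 298 \left(\left(117 - 183\right) - 84\right) = - 298 \left(-66 - 84\right) = \left(-298\right) \left(-150\right) = 44700$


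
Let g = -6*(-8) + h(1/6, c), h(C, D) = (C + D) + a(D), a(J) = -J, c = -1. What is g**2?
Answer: 83521/36 ≈ 2320.0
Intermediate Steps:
h(C, D) = C (h(C, D) = (C + D) - D = C)
g = 289/6 (g = -6*(-8) + 1/6 = 48 + 1/6 = 289/6 ≈ 48.167)
g**2 = (289/6)**2 = 83521/36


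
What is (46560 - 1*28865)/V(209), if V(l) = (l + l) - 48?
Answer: 3539/74 ≈ 47.824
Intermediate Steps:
V(l) = -48 + 2*l (V(l) = 2*l - 48 = -48 + 2*l)
(46560 - 1*28865)/V(209) = (46560 - 1*28865)/(-48 + 2*209) = (46560 - 28865)/(-48 + 418) = 17695/370 = 17695*(1/370) = 3539/74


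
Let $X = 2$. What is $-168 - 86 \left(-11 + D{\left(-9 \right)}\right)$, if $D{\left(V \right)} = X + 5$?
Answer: $176$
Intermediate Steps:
$D{\left(V \right)} = 7$ ($D{\left(V \right)} = 2 + 5 = 7$)
$-168 - 86 \left(-11 + D{\left(-9 \right)}\right) = -168 - 86 \left(-11 + 7\right) = -168 - 86 \left(-4\right) = -168 - -344 = -168 + 344 = 176$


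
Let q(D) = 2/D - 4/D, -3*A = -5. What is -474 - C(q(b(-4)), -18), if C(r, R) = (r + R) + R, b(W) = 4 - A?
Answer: -3060/7 ≈ -437.14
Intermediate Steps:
A = 5/3 (A = -1/3*(-5) = 5/3 ≈ 1.6667)
b(W) = 7/3 (b(W) = 4 - 1*5/3 = 4 - 5/3 = 7/3)
q(D) = -2/D
C(r, R) = r + 2*R (C(r, R) = (R + r) + R = r + 2*R)
-474 - C(q(b(-4)), -18) = -474 - (-2/7/3 + 2*(-18)) = -474 - (-2*3/7 - 36) = -474 - (-6/7 - 36) = -474 - 1*(-258/7) = -474 + 258/7 = -3060/7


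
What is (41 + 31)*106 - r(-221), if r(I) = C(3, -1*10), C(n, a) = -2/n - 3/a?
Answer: 228971/30 ≈ 7632.4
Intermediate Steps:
C(n, a) = -3/a - 2/n
r(I) = -11/30 (r(I) = -3/((-1*10)) - 2/3 = -3/(-10) - 2*1/3 = -3*(-1/10) - 2/3 = 3/10 - 2/3 = -11/30)
(41 + 31)*106 - r(-221) = (41 + 31)*106 - 1*(-11/30) = 72*106 + 11/30 = 7632 + 11/30 = 228971/30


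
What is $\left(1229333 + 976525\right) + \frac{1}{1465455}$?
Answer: $\frac{3232585635391}{1465455} \approx 2.2059 \cdot 10^{6}$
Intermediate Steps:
$\left(1229333 + 976525\right) + \frac{1}{1465455} = 2205858 + \frac{1}{1465455} = \frac{3232585635391}{1465455}$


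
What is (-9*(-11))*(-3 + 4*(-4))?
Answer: -1881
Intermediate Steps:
(-9*(-11))*(-3 + 4*(-4)) = 99*(-3 - 16) = 99*(-19) = -1881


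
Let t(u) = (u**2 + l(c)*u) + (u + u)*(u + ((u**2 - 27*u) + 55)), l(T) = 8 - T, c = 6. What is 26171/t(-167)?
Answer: -26171/10755969 ≈ -0.0024332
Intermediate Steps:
t(u) = u**2 + 2*u + 2*u*(55 + u**2 - 26*u) (t(u) = (u**2 + (8 - 1*6)*u) + (u + u)*(u + ((u**2 - 27*u) + 55)) = (u**2 + (8 - 6)*u) + (2*u)*(u + (55 + u**2 - 27*u)) = (u**2 + 2*u) + (2*u)*(55 + u**2 - 26*u) = (u**2 + 2*u) + 2*u*(55 + u**2 - 26*u) = u**2 + 2*u + 2*u*(55 + u**2 - 26*u))
26171/t(-167) = 26171/((-167*(112 - 51*(-167) + 2*(-167)**2))) = 26171/((-167*(112 + 8517 + 2*27889))) = 26171/((-167*(112 + 8517 + 55778))) = 26171/((-167*64407)) = 26171/(-10755969) = 26171*(-1/10755969) = -26171/10755969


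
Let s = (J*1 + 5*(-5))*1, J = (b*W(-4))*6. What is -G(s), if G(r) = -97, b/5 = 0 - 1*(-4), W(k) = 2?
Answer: 97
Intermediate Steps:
b = 20 (b = 5*(0 - 1*(-4)) = 5*(0 + 4) = 5*4 = 20)
J = 240 (J = (20*2)*6 = 40*6 = 240)
s = 215 (s = (240*1 + 5*(-5))*1 = (240 - 25)*1 = 215*1 = 215)
-G(s) = -1*(-97) = 97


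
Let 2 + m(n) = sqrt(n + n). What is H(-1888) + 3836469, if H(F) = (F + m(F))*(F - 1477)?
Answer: 10196319 - 26920*I*sqrt(59) ≈ 1.0196e+7 - 2.0678e+5*I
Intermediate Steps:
m(n) = -2 + sqrt(2)*sqrt(n) (m(n) = -2 + sqrt(n + n) = -2 + sqrt(2*n) = -2 + sqrt(2)*sqrt(n))
H(F) = (-1477 + F)*(-2 + F + sqrt(2)*sqrt(F)) (H(F) = (F + (-2 + sqrt(2)*sqrt(F)))*(F - 1477) = (-2 + F + sqrt(2)*sqrt(F))*(-1477 + F) = (-1477 + F)*(-2 + F + sqrt(2)*sqrt(F)))
H(-1888) + 3836469 = (2954 + (-1888)**2 - 1479*(-1888) + sqrt(2)*(-1888)**(3/2) - 1477*sqrt(2)*sqrt(-1888)) + 3836469 = (2954 + 3564544 + 2792352 + sqrt(2)*(-7552*I*sqrt(118)) - 1477*sqrt(2)*4*I*sqrt(118)) + 3836469 = (2954 + 3564544 + 2792352 - 15104*I*sqrt(59) - 11816*I*sqrt(59)) + 3836469 = (6359850 - 26920*I*sqrt(59)) + 3836469 = 10196319 - 26920*I*sqrt(59)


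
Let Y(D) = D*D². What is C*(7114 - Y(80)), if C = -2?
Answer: 1009772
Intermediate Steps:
Y(D) = D³
C*(7114 - Y(80)) = -2*(7114 - 1*80³) = -2*(7114 - 1*512000) = -2*(7114 - 512000) = -2*(-504886) = 1009772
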